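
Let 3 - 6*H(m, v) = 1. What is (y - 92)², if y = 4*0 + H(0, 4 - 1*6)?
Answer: 75625/9 ≈ 8402.8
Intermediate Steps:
H(m, v) = ⅓ (H(m, v) = ½ - ⅙*1 = ½ - ⅙ = ⅓)
y = ⅓ (y = 4*0 + ⅓ = 0 + ⅓ = ⅓ ≈ 0.33333)
(y - 92)² = (⅓ - 92)² = (-275/3)² = 75625/9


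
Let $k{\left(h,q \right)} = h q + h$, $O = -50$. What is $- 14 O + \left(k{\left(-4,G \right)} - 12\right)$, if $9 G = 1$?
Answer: $\frac{6152}{9} \approx 683.56$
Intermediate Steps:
$G = \frac{1}{9}$ ($G = \frac{1}{9} \cdot 1 = \frac{1}{9} \approx 0.11111$)
$k{\left(h,q \right)} = h + h q$
$- 14 O + \left(k{\left(-4,G \right)} - 12\right) = \left(-14\right) \left(-50\right) - \left(12 + 4 \left(1 + \frac{1}{9}\right)\right) = 700 - \frac{148}{9} = \frac{6152}{9}$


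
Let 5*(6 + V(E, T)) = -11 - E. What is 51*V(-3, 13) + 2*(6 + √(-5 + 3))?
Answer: -1878/5 + 2*I*√2 ≈ -375.6 + 2.8284*I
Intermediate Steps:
V(E, T) = -41/5 - E/5 (V(E, T) = -6 + (-11 - E)/5 = -6 + (-11/5 - E/5) = -41/5 - E/5)
51*V(-3, 13) + 2*(6 + √(-5 + 3)) = 51*(-41/5 - ⅕*(-3)) + 2*(6 + √(-5 + 3)) = 51*(-41/5 + ⅗) + 2*(6 + √(-2)) = 51*(-38/5) + 2*(6 + I*√2) = -1938/5 + (12 + 2*I*√2) = -1878/5 + 2*I*√2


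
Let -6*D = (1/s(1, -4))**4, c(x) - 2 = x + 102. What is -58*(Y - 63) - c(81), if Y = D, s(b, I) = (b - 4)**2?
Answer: 68280356/19683 ≈ 3469.0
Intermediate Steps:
c(x) = 104 + x (c(x) = 2 + (x + 102) = 2 + (102 + x) = 104 + x)
s(b, I) = (-4 + b)**2
D = -1/39366 (D = -1/(6*(-4 + 1)**8) = -(1/((-3)**2))**4/6 = -(1/9)**4/6 = -1/6*1/6561 = -1/39366 ≈ -2.5403e-5)
Y = -1/39366 ≈ -2.5403e-5
-58*(Y - 63) - c(81) = -58*(-1/39366 - 63) - (104 + 81) = -58*(-2480059/39366) - 1*185 = 71921711/19683 - 185 = 68280356/19683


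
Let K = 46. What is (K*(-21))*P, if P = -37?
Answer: 35742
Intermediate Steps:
(K*(-21))*P = (46*(-21))*(-37) = -966*(-37) = 35742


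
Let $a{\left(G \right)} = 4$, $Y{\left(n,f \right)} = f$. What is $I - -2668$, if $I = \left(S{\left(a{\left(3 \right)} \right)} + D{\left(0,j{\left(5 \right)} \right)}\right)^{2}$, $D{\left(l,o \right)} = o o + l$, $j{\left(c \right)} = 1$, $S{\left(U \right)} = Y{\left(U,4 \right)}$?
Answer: $2693$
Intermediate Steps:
$S{\left(U \right)} = 4$
$D{\left(l,o \right)} = l + o^{2}$ ($D{\left(l,o \right)} = o^{2} + l = l + o^{2}$)
$I = 25$ ($I = \left(4 + \left(0 + 1^{2}\right)\right)^{2} = \left(4 + \left(0 + 1\right)\right)^{2} = \left(4 + 1\right)^{2} = 5^{2} = 25$)
$I - -2668 = 25 - -2668 = 25 + 2668 = 2693$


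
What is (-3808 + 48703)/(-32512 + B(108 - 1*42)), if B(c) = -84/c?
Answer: -493845/357646 ≈ -1.3808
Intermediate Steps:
(-3808 + 48703)/(-32512 + B(108 - 1*42)) = (-3808 + 48703)/(-32512 - 84/(108 - 1*42)) = 44895/(-32512 - 84/(108 - 42)) = 44895/(-32512 - 84/66) = 44895/(-32512 - 84*1/66) = 44895/(-32512 - 14/11) = 44895/(-357646/11) = 44895*(-11/357646) = -493845/357646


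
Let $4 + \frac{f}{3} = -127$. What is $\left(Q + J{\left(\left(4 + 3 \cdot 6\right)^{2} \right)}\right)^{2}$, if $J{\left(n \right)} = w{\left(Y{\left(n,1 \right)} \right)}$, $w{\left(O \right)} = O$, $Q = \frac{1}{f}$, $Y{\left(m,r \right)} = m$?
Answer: $\frac{36180224521}{154449} \approx 2.3425 \cdot 10^{5}$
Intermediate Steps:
$f = -393$ ($f = -12 + 3 \left(-127\right) = -12 - 381 = -393$)
$Q = - \frac{1}{393}$ ($Q = \frac{1}{-393} = - \frac{1}{393} \approx -0.0025445$)
$J{\left(n \right)} = n$
$\left(Q + J{\left(\left(4 + 3 \cdot 6\right)^{2} \right)}\right)^{2} = \left(- \frac{1}{393} + \left(4 + 3 \cdot 6\right)^{2}\right)^{2} = \left(- \frac{1}{393} + \left(4 + 18\right)^{2}\right)^{2} = \left(- \frac{1}{393} + 22^{2}\right)^{2} = \left(- \frac{1}{393} + 484\right)^{2} = \left(\frac{190211}{393}\right)^{2} = \frac{36180224521}{154449}$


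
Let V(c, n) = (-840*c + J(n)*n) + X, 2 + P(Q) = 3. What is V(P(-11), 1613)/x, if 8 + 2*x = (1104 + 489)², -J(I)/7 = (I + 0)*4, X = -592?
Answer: -145701928/2537641 ≈ -57.416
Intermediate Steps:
P(Q) = 1 (P(Q) = -2 + 3 = 1)
J(I) = -28*I (J(I) = -7*(I + 0)*4 = -7*I*4 = -28*I)
V(c, n) = -592 - 840*c - 28*n² (V(c, n) = (-840*c + (-28*n)*n) - 592 = (-840*c - 28*n²) - 592 = -592 - 840*c - 28*n²)
x = 2537641/2 (x = -4 + (1104 + 489)²/2 = -4 + (½)*1593² = -4 + (½)*2537649 = -4 + 2537649/2 = 2537641/2 ≈ 1.2688e+6)
V(P(-11), 1613)/x = (-592 - 840*1 - 28*1613²)/(2537641/2) = (-592 - 840 - 28*2601769)*(2/2537641) = (-592 - 840 - 72849532)*(2/2537641) = -72850964*2/2537641 = -145701928/2537641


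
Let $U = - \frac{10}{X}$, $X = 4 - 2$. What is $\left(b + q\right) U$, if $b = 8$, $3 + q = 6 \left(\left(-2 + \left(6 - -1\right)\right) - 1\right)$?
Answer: $-145$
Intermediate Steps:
$q = 21$ ($q = -3 + 6 \left(\left(-2 + \left(6 - -1\right)\right) - 1\right) = -3 + 6 \left(\left(-2 + \left(6 + 1\right)\right) - 1\right) = -3 + 6 \left(\left(-2 + 7\right) - 1\right) = -3 + 6 \left(5 - 1\right) = -3 + 6 \cdot 4 = -3 + 24 = 21$)
$X = 2$ ($X = 4 - 2 = 2$)
$U = -5$ ($U = - \frac{10}{2} = \left(-10\right) \frac{1}{2} = -5$)
$\left(b + q\right) U = \left(8 + 21\right) \left(-5\right) = 29 \left(-5\right) = -145$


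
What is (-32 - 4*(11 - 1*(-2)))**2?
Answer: 7056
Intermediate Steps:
(-32 - 4*(11 - 1*(-2)))**2 = (-32 - 4*(11 + 2))**2 = (-32 - 4*13)**2 = (-32 - 52)**2 = (-84)**2 = 7056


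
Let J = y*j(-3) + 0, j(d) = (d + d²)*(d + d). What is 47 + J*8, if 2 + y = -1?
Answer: 911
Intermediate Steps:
y = -3 (y = -2 - 1 = -3)
j(d) = 2*d*(d + d²) (j(d) = (d + d²)*(2*d) = 2*d*(d + d²))
J = 108 (J = -6*(-3)²*(1 - 3) + 0 = -6*9*(-2) + 0 = -3*(-36) + 0 = 108 + 0 = 108)
47 + J*8 = 47 + 108*8 = 47 + 864 = 911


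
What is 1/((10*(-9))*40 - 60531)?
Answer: -1/64131 ≈ -1.5593e-5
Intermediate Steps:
1/((10*(-9))*40 - 60531) = 1/(-90*40 - 60531) = 1/(-3600 - 60531) = 1/(-64131) = -1/64131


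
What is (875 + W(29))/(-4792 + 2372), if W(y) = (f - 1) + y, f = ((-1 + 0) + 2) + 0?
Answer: -226/605 ≈ -0.37355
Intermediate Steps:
f = 1 (f = (-1 + 2) + 0 = 1 + 0 = 1)
W(y) = y (W(y) = (1 - 1) + y = 0 + y = y)
(875 + W(29))/(-4792 + 2372) = (875 + 29)/(-4792 + 2372) = 904/(-2420) = 904*(-1/2420) = -226/605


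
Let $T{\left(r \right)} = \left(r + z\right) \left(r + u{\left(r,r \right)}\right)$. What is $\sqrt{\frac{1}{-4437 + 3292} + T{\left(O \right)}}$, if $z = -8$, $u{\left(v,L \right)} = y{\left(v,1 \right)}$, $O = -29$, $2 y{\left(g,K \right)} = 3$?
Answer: $\frac{3 \sqrt{592874130}}{2290} \approx 31.898$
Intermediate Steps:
$y{\left(g,K \right)} = \frac{3}{2}$ ($y{\left(g,K \right)} = \frac{1}{2} \cdot 3 = \frac{3}{2}$)
$u{\left(v,L \right)} = \frac{3}{2}$
$T{\left(r \right)} = \left(-8 + r\right) \left(\frac{3}{2} + r\right)$ ($T{\left(r \right)} = \left(r - 8\right) \left(r + \frac{3}{2}\right) = \left(-8 + r\right) \left(\frac{3}{2} + r\right)$)
$\sqrt{\frac{1}{-4437 + 3292} + T{\left(O \right)}} = \sqrt{\frac{1}{-4437 + 3292} - \left(- \frac{353}{2} - 841\right)} = \sqrt{\frac{1}{-1145} + \left(-12 + 841 + \frac{377}{2}\right)} = \sqrt{- \frac{1}{1145} + \frac{2035}{2}} = \sqrt{\frac{2330073}{2290}} = \frac{3 \sqrt{592874130}}{2290}$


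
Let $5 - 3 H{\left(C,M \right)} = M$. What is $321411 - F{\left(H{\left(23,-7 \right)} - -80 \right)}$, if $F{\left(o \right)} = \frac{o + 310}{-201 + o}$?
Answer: $\frac{37605481}{117} \approx 3.2141 \cdot 10^{5}$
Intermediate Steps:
$H{\left(C,M \right)} = \frac{5}{3} - \frac{M}{3}$
$F{\left(o \right)} = \frac{310 + o}{-201 + o}$
$321411 - F{\left(H{\left(23,-7 \right)} - -80 \right)} = 321411 - \frac{310 + \left(\left(\frac{5}{3} - - \frac{7}{3}\right) - -80\right)}{-201 + \left(\left(\frac{5}{3} - - \frac{7}{3}\right) - -80\right)} = 321411 - \frac{310 + \left(\left(\frac{5}{3} + \frac{7}{3}\right) + 80\right)}{-201 + \left(\left(\frac{5}{3} + \frac{7}{3}\right) + 80\right)} = 321411 - \frac{310 + \left(4 + 80\right)}{-201 + \left(4 + 80\right)} = 321411 - \frac{310 + 84}{-201 + 84} = 321411 - \frac{1}{-117} \cdot 394 = 321411 - \left(- \frac{1}{117}\right) 394 = 321411 - - \frac{394}{117} = 321411 + \frac{394}{117} = \frac{37605481}{117}$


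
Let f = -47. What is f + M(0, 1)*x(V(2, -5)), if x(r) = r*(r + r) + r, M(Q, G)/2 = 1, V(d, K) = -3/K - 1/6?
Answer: -10211/225 ≈ -45.382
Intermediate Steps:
V(d, K) = -1/6 - 3/K (V(d, K) = -3/K - 1*1/6 = -3/K - 1/6 = -1/6 - 3/K)
M(Q, G) = 2 (M(Q, G) = 2*1 = 2)
x(r) = r + 2*r**2 (x(r) = r*(2*r) + r = 2*r**2 + r = r + 2*r**2)
f + M(0, 1)*x(V(2, -5)) = -47 + 2*(((1/6)*(-18 - 1*(-5))/(-5))*(1 + 2*((1/6)*(-18 - 1*(-5))/(-5)))) = -47 + 2*(((1/6)*(-1/5)*(-18 + 5))*(1 + 2*((1/6)*(-1/5)*(-18 + 5)))) = -47 + 2*(((1/6)*(-1/5)*(-13))*(1 + 2*((1/6)*(-1/5)*(-13)))) = -47 + 2*(13*(1 + 2*(13/30))/30) = -47 + 2*(13*(1 + 13/15)/30) = -47 + 2*((13/30)*(28/15)) = -47 + 2*(182/225) = -47 + 364/225 = -10211/225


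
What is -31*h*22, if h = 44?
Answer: -30008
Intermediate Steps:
-31*h*22 = -31*44*22 = -1364*22 = -30008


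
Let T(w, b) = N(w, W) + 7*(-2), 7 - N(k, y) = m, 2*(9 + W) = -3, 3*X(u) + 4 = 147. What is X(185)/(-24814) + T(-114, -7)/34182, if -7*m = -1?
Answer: -6323047/2968672518 ≈ -0.0021299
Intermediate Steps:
m = ⅐ (m = -⅐*(-1) = ⅐ ≈ 0.14286)
X(u) = 143/3 (X(u) = -4/3 + (⅓)*147 = -4/3 + 49 = 143/3)
W = -21/2 (W = -9 + (½)*(-3) = -9 - 3/2 = -21/2 ≈ -10.500)
N(k, y) = 48/7 (N(k, y) = 7 - 1*⅐ = 7 - ⅐ = 48/7)
T(w, b) = -50/7 (T(w, b) = 48/7 + 7*(-2) = 48/7 - 14 = -50/7)
X(185)/(-24814) + T(-114, -7)/34182 = (143/3)/(-24814) - 50/7/34182 = (143/3)*(-1/24814) - 50/7*1/34182 = -143/74442 - 25/119637 = -6323047/2968672518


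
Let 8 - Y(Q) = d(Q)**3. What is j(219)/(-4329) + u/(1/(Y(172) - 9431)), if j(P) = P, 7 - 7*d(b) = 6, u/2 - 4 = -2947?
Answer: 27451749925781/494949 ≈ 5.5464e+7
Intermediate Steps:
u = -5886 (u = 8 + 2*(-2947) = 8 - 5894 = -5886)
d(b) = 1/7 (d(b) = 1 - 1/7*6 = 1 - 6/7 = 1/7)
Y(Q) = 2743/343 (Y(Q) = 8 - (1/7)**3 = 8 - 1*1/343 = 8 - 1/343 = 2743/343)
j(219)/(-4329) + u/(1/(Y(172) - 9431)) = 219/(-4329) - 5886/(1/(2743/343 - 9431)) = 219*(-1/4329) - 5886/(1/(-3232090/343)) = -73/1443 - 5886/(-343/3232090) = -73/1443 - 5886*(-3232090/343) = -73/1443 + 19024081740/343 = 27451749925781/494949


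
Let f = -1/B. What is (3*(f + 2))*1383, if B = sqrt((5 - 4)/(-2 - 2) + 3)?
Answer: 8298 - 8298*sqrt(11)/11 ≈ 5796.1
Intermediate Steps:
B = sqrt(11)/2 (B = sqrt(1/(-4) + 3) = sqrt(1*(-1/4) + 3) = sqrt(-1/4 + 3) = sqrt(11/4) = sqrt(11)/2 ≈ 1.6583)
f = -2*sqrt(11)/11 (f = -1/(sqrt(11)/2) = -2*sqrt(11)/11 ≈ -0.60302)
(3*(f + 2))*1383 = (3*(-2*sqrt(11)/11 + 2))*1383 = (3*(2 - 2*sqrt(11)/11))*1383 = (6 - 6*sqrt(11)/11)*1383 = 8298 - 8298*sqrt(11)/11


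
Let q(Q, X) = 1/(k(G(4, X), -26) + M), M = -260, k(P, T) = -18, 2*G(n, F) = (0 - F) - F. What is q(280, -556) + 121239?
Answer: 33704441/278 ≈ 1.2124e+5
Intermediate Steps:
G(n, F) = -F (G(n, F) = ((0 - F) - F)/2 = (-F - F)/2 = (-2*F)/2 = -F)
q(Q, X) = -1/278 (q(Q, X) = 1/(-18 - 260) = 1/(-278) = -1/278)
q(280, -556) + 121239 = -1/278 + 121239 = 33704441/278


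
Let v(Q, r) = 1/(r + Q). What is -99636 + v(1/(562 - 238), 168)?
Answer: -5423486064/54433 ≈ -99636.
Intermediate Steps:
v(Q, r) = 1/(Q + r)
-99636 + v(1/(562 - 238), 168) = -99636 + 1/(1/(562 - 238) + 168) = -99636 + 1/(1/324 + 168) = -99636 + 1/(54433/324) = -99636 + 324/54433 = -5423486064/54433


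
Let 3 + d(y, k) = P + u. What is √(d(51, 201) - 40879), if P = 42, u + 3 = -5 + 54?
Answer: I*√40794 ≈ 201.98*I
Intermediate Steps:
u = 46 (u = -3 + (-5 + 54) = -3 + 49 = 46)
d(y, k) = 85 (d(y, k) = -3 + (42 + 46) = -3 + 88 = 85)
√(d(51, 201) - 40879) = √(85 - 40879) = √(-40794) = I*√40794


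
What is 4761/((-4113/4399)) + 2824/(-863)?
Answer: -2009552841/394391 ≈ -5095.3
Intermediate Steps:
4761/((-4113/4399)) + 2824/(-863) = 4761/((-4113*1/4399)) + 2824*(-1/863) = 4761/(-4113/4399) - 2824/863 = 4761*(-4399/4113) - 2824/863 = -2327071/457 - 2824/863 = -2009552841/394391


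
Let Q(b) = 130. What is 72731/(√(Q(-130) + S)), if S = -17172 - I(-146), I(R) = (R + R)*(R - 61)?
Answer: -72731*I*√77486/77486 ≈ -261.28*I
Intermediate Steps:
I(R) = 2*R*(-61 + R) (I(R) = (2*R)*(-61 + R) = 2*R*(-61 + R))
S = -77616 (S = -17172 - 2*(-146)*(-61 - 146) = -17172 - 2*(-146)*(-207) = -17172 - 1*60444 = -17172 - 60444 = -77616)
72731/(√(Q(-130) + S)) = 72731/(√(130 - 77616)) = 72731/(√(-77486)) = 72731/((I*√77486)) = 72731*(-I*√77486/77486) = -72731*I*√77486/77486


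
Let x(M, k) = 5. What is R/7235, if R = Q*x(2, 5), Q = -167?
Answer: -167/1447 ≈ -0.11541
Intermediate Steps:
R = -835 (R = -167*5 = -835)
R/7235 = -835/7235 = -835*1/7235 = -167/1447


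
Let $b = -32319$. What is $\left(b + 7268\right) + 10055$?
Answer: $-14996$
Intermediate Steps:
$\left(b + 7268\right) + 10055 = \left(-32319 + 7268\right) + 10055 = -25051 + 10055 = -14996$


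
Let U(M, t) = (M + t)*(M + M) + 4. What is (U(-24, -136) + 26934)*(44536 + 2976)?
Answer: 1644770416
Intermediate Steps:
U(M, t) = 4 + 2*M*(M + t) (U(M, t) = (M + t)*(2*M) + 4 = 2*M*(M + t) + 4 = 4 + 2*M*(M + t))
(U(-24, -136) + 26934)*(44536 + 2976) = ((4 + 2*(-24)**2 + 2*(-24)*(-136)) + 26934)*(44536 + 2976) = ((4 + 2*576 + 6528) + 26934)*47512 = ((4 + 1152 + 6528) + 26934)*47512 = (7684 + 26934)*47512 = 34618*47512 = 1644770416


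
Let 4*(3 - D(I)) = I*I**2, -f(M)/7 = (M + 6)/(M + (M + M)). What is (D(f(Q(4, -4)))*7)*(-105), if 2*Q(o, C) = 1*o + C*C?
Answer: -2647421/225 ≈ -11766.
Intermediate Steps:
Q(o, C) = o/2 + C**2/2 (Q(o, C) = (1*o + C*C)/2 = (o + C**2)/2 = o/2 + C**2/2)
f(M) = -7*(6 + M)/(3*M) (f(M) = -7*(M + 6)/(M + (M + M)) = -7*(6 + M)/(M + 2*M) = -7*(6 + M)/(3*M))
D(I) = 3 - I**3/4 (D(I) = 3 - I*I**2/4 = 3 - I**3/4)
(D(f(Q(4, -4)))*7)*(-105) = ((3 - (-7/3 - 14/((1/2)*4 + (1/2)*(-4)**2))**3/4)*7)*(-105) = ((3 - (-7/3 - 14/(2 + (1/2)*16))**3/4)*7)*(-105) = ((3 - (-7/3 - 14/(2 + 8))**3/4)*7)*(-105) = ((3 - (-7/3 - 14/10)**3/4)*7)*(-105) = ((3 - (-7/3 - 14*1/10)**3/4)*7)*(-105) = ((3 - (-7/3 - 7/5)**3/4)*7)*(-105) = ((3 - (-56/15)**3/4)*7)*(-105) = ((3 - 1/4*(-175616/3375))*7)*(-105) = ((3 + 43904/3375)*7)*(-105) = ((54029/3375)*7)*(-105) = (378203/3375)*(-105) = -2647421/225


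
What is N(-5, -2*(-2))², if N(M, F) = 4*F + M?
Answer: 121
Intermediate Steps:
N(M, F) = M + 4*F
N(-5, -2*(-2))² = (-5 + 4*(-2*(-2)))² = (-5 + 4*4)² = (-5 + 16)² = 11² = 121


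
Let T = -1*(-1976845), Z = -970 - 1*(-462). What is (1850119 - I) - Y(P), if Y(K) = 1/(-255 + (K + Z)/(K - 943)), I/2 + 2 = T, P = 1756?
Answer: -144491913392/68689 ≈ -2.1036e+6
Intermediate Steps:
Z = -508 (Z = -970 + 462 = -508)
T = 1976845
I = 3953686 (I = -4 + 2*1976845 = -4 + 3953690 = 3953686)
Y(K) = 1/(-255 + (-508 + K)/(-943 + K)) (Y(K) = 1/(-255 + (K - 508)/(K - 943)) = 1/(-255 + (-508 + K)/(-943 + K)))
(1850119 - I) - Y(P) = (1850119 - 1*3953686) - (943 - 1*1756)/(-239957 + 254*1756) = (1850119 - 3953686) - (943 - 1756)/(-239957 + 446024) = -2103567 - (-813)/206067 = -2103567 - 1*(-271/68689) = -2103567 + 271/68689 = -144491913392/68689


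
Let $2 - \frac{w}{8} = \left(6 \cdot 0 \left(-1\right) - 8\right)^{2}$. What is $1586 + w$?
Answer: $1090$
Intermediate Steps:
$w = -496$ ($w = 16 - 8 \left(6 \cdot 0 \left(-1\right) - 8\right)^{2} = 16 - 8 \left(0 \left(-1\right) - 8\right)^{2} = 16 - 8 \left(0 - 8\right)^{2} = 16 - 8 \left(-8\right)^{2} = 16 - 512 = -496$)
$1586 + w = 1586 - 496 = 1090$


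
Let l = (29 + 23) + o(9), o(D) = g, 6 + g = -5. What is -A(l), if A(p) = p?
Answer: -41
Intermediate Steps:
g = -11 (g = -6 - 5 = -11)
o(D) = -11
l = 41 (l = (29 + 23) - 11 = 52 - 11 = 41)
-A(l) = -1*41 = -41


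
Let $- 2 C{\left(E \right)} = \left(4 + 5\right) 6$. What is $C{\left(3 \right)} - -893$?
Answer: $866$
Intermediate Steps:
$C{\left(E \right)} = -27$ ($C{\left(E \right)} = - \frac{\left(4 + 5\right) 6}{2} = - \frac{9 \cdot 6}{2} = \left(- \frac{1}{2}\right) 54 = -27$)
$C{\left(3 \right)} - -893 = -27 - -893 = -27 + 893 = 866$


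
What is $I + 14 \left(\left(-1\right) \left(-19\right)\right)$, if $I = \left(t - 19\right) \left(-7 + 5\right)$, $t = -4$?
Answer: $312$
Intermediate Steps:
$I = 46$ ($I = \left(-4 - 19\right) \left(-7 + 5\right) = \left(-23\right) \left(-2\right) = 46$)
$I + 14 \left(\left(-1\right) \left(-19\right)\right) = 46 + 14 \left(\left(-1\right) \left(-19\right)\right) = 46 + 14 \cdot 19 = 46 + 266 = 312$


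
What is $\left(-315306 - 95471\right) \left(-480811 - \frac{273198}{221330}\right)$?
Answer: $\frac{21857068684495178}{110665} \approx 1.9751 \cdot 10^{11}$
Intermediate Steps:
$\left(-315306 - 95471\right) \left(-480811 - \frac{273198}{221330}\right) = - 410777 \left(-480811 - \frac{136599}{110665}\right) = \left(-410777\right) \left(- \frac{53209085914}{110665}\right) = \frac{21857068684495178}{110665}$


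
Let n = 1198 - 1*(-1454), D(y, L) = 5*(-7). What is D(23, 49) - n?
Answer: -2687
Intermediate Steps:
D(y, L) = -35
n = 2652 (n = 1198 + 1454 = 2652)
D(23, 49) - n = -35 - 1*2652 = -35 - 2652 = -2687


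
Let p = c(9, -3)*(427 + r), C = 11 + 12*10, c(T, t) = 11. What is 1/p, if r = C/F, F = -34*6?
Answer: 204/956747 ≈ 0.00021322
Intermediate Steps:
F = -204
C = 131 (C = 11 + 120 = 131)
r = -131/204 (r = 131/(-204) = 131*(-1/204) = -131/204 ≈ -0.64216)
p = 956747/204 (p = 11*(427 - 131/204) = 11*(86977/204) = 956747/204 ≈ 4689.9)
1/p = 1/(956747/204) = 204/956747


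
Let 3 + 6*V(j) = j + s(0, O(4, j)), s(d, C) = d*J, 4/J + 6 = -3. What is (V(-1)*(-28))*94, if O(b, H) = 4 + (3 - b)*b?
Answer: 5264/3 ≈ 1754.7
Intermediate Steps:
J = -4/9 (J = 4/(-6 - 3) = 4/(-9) = 4*(-1/9) = -4/9 ≈ -0.44444)
O(b, H) = 4 + b*(3 - b)
s(d, C) = -4*d/9 (s(d, C) = d*(-4/9) = -4*d/9)
V(j) = -1/2 + j/6 (V(j) = -1/2 + (j - 4/9*0)/6 = -1/2 + (j + 0)/6 = -1/2 + j/6)
(V(-1)*(-28))*94 = ((-1/2 + (1/6)*(-1))*(-28))*94 = ((-1/2 - 1/6)*(-28))*94 = -2/3*(-28)*94 = (56/3)*94 = 5264/3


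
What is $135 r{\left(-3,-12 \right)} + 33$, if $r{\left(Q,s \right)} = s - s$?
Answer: $33$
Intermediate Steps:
$r{\left(Q,s \right)} = 0$
$135 r{\left(-3,-12 \right)} + 33 = 135 \cdot 0 + 33 = 0 + 33 = 33$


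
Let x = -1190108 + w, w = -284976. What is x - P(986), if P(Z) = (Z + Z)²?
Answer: -5363868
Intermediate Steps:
P(Z) = 4*Z² (P(Z) = (2*Z)² = 4*Z²)
x = -1475084 (x = -1190108 - 284976 = -1475084)
x - P(986) = -1475084 - 4*986² = -1475084 - 4*972196 = -1475084 - 1*3888784 = -1475084 - 3888784 = -5363868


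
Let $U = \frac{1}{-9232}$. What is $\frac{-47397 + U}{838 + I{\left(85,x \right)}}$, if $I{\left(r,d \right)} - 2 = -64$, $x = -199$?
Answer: $- \frac{437569105}{7164032} \approx -61.079$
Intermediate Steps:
$U = - \frac{1}{9232} \approx -0.00010832$
$I{\left(r,d \right)} = -62$ ($I{\left(r,d \right)} = 2 - 64 = -62$)
$\frac{-47397 + U}{838 + I{\left(85,x \right)}} = \frac{-47397 - \frac{1}{9232}}{838 - 62} = - \frac{437569105}{9232 \cdot 776} = \left(- \frac{437569105}{9232}\right) \frac{1}{776} = - \frac{437569105}{7164032}$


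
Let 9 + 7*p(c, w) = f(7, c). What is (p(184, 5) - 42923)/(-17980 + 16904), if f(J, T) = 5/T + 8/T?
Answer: 55286467/1385888 ≈ 39.892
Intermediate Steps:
f(J, T) = 13/T
p(c, w) = -9/7 + 13/(7*c) (p(c, w) = -9/7 + (13/c)/7 = -9/7 + 13/(7*c))
(p(184, 5) - 42923)/(-17980 + 16904) = ((1/7)*(13 - 9*184)/184 - 42923)/(-17980 + 16904) = ((1/7)*(1/184)*(13 - 1656) - 42923)/(-1076) = ((1/7)*(1/184)*(-1643) - 42923)*(-1/1076) = (-1643/1288 - 42923)*(-1/1076) = -55286467/1288*(-1/1076) = 55286467/1385888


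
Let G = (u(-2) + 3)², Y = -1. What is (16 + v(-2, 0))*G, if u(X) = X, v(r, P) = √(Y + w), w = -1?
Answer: 16 + I*√2 ≈ 16.0 + 1.4142*I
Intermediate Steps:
v(r, P) = I*√2 (v(r, P) = √(-1 - 1) = √(-2) = I*√2)
G = 1 (G = (-2 + 3)² = 1² = 1)
(16 + v(-2, 0))*G = (16 + I*√2)*1 = 16 + I*√2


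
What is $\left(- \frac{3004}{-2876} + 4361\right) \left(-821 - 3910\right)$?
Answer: $- \frac{14837882610}{719} \approx -2.0637 \cdot 10^{7}$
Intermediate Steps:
$\left(- \frac{3004}{-2876} + 4361\right) \left(-821 - 3910\right) = \left(\left(-3004\right) \left(- \frac{1}{2876}\right) + 4361\right) \left(-4731\right) = \left(\frac{751}{719} + 4361\right) \left(-4731\right) = \frac{3136310}{719} \left(-4731\right) = - \frac{14837882610}{719}$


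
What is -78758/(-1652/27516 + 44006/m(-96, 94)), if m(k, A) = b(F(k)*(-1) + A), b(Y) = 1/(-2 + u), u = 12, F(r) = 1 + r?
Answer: -10222194/57116459 ≈ -0.17897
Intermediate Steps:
b(Y) = 1/10 (b(Y) = 1/(-2 + 12) = 1/10)
m(k, A) = 1/10
-78758/(-1652/27516 + 44006/m(-96, 94)) = -78758/(-1652/27516 + 44006/(1/10)) = -78758/(-1652*1/27516 + 44006*10) = -78758/(-413/6879 + 440060) = -78758/3027172327/6879 = -78758*6879/3027172327 = -10222194/57116459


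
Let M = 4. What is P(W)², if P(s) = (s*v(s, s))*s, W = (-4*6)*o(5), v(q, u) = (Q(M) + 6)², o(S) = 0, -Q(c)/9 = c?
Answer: 0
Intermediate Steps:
Q(c) = -9*c
v(q, u) = 900 (v(q, u) = (-9*4 + 6)² = (-36 + 6)² = (-30)² = 900)
W = 0 (W = -4*6*0 = -24*0 = 0)
P(s) = 900*s² (P(s) = (s*900)*s = (900*s)*s = 900*s²)
P(W)² = (900*0²)² = (900*0)² = 0² = 0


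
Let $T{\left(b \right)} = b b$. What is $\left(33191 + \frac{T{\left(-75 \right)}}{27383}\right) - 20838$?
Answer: $\frac{338267824}{27383} \approx 12353.0$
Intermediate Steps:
$T{\left(b \right)} = b^{2}$
$\left(33191 + \frac{T{\left(-75 \right)}}{27383}\right) - 20838 = \left(33191 + \frac{\left(-75\right)^{2}}{27383}\right) - 20838 = \left(33191 + 5625 \cdot \frac{1}{27383}\right) - 20838 = \left(33191 + \frac{5625}{27383}\right) - 20838 = \frac{908874778}{27383} - 20838 = \frac{338267824}{27383}$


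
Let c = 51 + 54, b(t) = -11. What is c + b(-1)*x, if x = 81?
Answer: -786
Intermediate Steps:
c = 105
c + b(-1)*x = 105 - 11*81 = 105 - 891 = -786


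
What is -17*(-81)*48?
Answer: 66096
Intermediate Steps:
-17*(-81)*48 = 1377*48 = 66096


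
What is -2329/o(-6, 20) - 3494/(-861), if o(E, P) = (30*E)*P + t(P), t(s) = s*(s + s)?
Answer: 240581/49200 ≈ 4.8899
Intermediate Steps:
t(s) = 2*s**2 (t(s) = s*(2*s) = 2*s**2)
o(E, P) = 2*P**2 + 30*E*P (o(E, P) = (30*E)*P + 2*P**2 = 30*E*P + 2*P**2 = 2*P**2 + 30*E*P)
-2329/o(-6, 20) - 3494/(-861) = -2329*1/(40*(20 + 15*(-6))) - 3494/(-861) = -2329*1/(40*(20 - 90)) - 3494*(-1/861) = -2329/(2*20*(-70)) + 3494/861 = -2329/(-2800) + 3494/861 = -2329*(-1/2800) + 3494/861 = 2329/2800 + 3494/861 = 240581/49200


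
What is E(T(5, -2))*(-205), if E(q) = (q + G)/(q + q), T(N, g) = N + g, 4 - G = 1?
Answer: -205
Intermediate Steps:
G = 3 (G = 4 - 1*1 = 4 - 1 = 3)
E(q) = (3 + q)/(2*q) (E(q) = (q + 3)/(q + q) = (3 + q)/((2*q)) = (3 + q)*(1/(2*q)) = (3 + q)/(2*q))
E(T(5, -2))*(-205) = ((3 + (5 - 2))/(2*(5 - 2)))*(-205) = ((1/2)*(3 + 3)/3)*(-205) = ((1/2)*(1/3)*6)*(-205) = 1*(-205) = -205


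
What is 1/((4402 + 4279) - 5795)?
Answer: 1/2886 ≈ 0.00034650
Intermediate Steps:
1/((4402 + 4279) - 5795) = 1/(8681 - 5795) = 1/2886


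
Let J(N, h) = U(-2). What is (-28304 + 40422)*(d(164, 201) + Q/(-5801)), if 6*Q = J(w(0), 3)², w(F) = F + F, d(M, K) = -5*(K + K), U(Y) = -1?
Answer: -423888009599/17403 ≈ -2.4357e+7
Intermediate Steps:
d(M, K) = -10*K
w(F) = 2*F
J(N, h) = -1
Q = ⅙ (Q = (⅙)*(-1)² = (⅙)*1 = ⅙ ≈ 0.16667)
(-28304 + 40422)*(d(164, 201) + Q/(-5801)) = (-28304 + 40422)*(-10*201 + (⅙)/(-5801)) = 12118*(-2010 + (⅙)*(-1/5801)) = 12118*(-2010 - 1/34806) = 12118*(-69960061/34806) = -423888009599/17403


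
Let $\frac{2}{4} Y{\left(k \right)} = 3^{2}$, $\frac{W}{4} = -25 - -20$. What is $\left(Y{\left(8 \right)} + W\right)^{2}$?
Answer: $4$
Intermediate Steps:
$W = -20$ ($W = 4 \left(-25 - -20\right) = 4 \left(-25 + 20\right) = 4 \left(-5\right) = -20$)
$Y{\left(k \right)} = 18$ ($Y{\left(k \right)} = 2 \cdot 3^{2} = 2 \cdot 9 = 18$)
$\left(Y{\left(8 \right)} + W\right)^{2} = \left(18 - 20\right)^{2} = \left(-2\right)^{2} = 4$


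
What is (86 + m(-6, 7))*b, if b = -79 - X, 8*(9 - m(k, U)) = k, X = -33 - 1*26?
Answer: -1915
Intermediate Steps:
X = -59 (X = -33 - 26 = -59)
m(k, U) = 9 - k/8
b = -20 (b = -79 - 1*(-59) = -79 + 59 = -20)
(86 + m(-6, 7))*b = (86 + (9 - ⅛*(-6)))*(-20) = (86 + (9 + ¾))*(-20) = (86 + 39/4)*(-20) = (383/4)*(-20) = -1915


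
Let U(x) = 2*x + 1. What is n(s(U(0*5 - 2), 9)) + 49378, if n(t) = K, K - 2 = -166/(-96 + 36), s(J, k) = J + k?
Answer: 1481483/30 ≈ 49383.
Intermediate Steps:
U(x) = 1 + 2*x
K = 143/30 (K = 2 - 166/(-96 + 36) = 2 - 166/(-60) = 2 - 166*(-1/60) = 2 + 83/30 = 143/30 ≈ 4.7667)
n(t) = 143/30
n(s(U(0*5 - 2), 9)) + 49378 = 143/30 + 49378 = 1481483/30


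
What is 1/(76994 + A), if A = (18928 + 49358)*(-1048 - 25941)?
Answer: -1/1842893860 ≈ -5.4262e-10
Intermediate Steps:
A = -1842970854 (A = 68286*(-26989) = -1842970854)
1/(76994 + A) = 1/(76994 - 1842970854) = 1/(-1842893860) = -1/1842893860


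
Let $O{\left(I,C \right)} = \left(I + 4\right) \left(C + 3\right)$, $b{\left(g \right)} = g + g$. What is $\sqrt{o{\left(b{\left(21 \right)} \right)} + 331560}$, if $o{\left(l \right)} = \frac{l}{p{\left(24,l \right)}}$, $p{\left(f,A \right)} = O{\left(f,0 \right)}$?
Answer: $\frac{\sqrt{1326242}}{2} \approx 575.81$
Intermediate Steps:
$b{\left(g \right)} = 2 g$
$O{\left(I,C \right)} = \left(3 + C\right) \left(4 + I\right)$ ($O{\left(I,C \right)} = \left(4 + I\right) \left(3 + C\right) = \left(3 + C\right) \left(4 + I\right)$)
$p{\left(f,A \right)} = 12 + 3 f$ ($p{\left(f,A \right)} = 12 + 3 f + 4 \cdot 0 + 0 f = 12 + 3 f + 0 + 0 = 12 + 3 f$)
$o{\left(l \right)} = \frac{l}{84}$ ($o{\left(l \right)} = \frac{l}{12 + 3 \cdot 24} = \frac{l}{12 + 72} = \frac{l}{84}$)
$\sqrt{o{\left(b{\left(21 \right)} \right)} + 331560} = \sqrt{\frac{2 \cdot 21}{84} + 331560} = \sqrt{\frac{1}{84} \cdot 42 + 331560} = \sqrt{\frac{1}{2} + 331560} = \sqrt{\frac{663121}{2}} = \frac{\sqrt{1326242}}{2}$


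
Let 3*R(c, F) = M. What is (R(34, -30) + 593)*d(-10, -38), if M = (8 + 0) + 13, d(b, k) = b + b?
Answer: -12000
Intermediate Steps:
d(b, k) = 2*b
M = 21 (M = 8 + 13 = 21)
R(c, F) = 7 (R(c, F) = (1/3)*21 = 7)
(R(34, -30) + 593)*d(-10, -38) = (7 + 593)*(2*(-10)) = 600*(-20) = -12000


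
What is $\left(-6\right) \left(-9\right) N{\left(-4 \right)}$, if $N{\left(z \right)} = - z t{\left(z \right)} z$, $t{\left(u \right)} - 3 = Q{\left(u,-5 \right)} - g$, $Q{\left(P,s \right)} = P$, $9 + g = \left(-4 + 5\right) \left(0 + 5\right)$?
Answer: $-2592$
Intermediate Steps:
$g = -4$ ($g = -9 + \left(-4 + 5\right) \left(0 + 5\right) = -9 + 1 \cdot 5 = -9 + 5 = -4$)
$t{\left(u \right)} = 7 + u$ ($t{\left(u \right)} = 3 + \left(u - -4\right) = 3 + \left(u + 4\right) = 3 + \left(4 + u\right) = 7 + u$)
$N{\left(z \right)} = - z^{2} \left(7 + z\right)$ ($N{\left(z \right)} = - z \left(7 + z\right) z = - z^{2} \left(7 + z\right)$)
$\left(-6\right) \left(-9\right) N{\left(-4 \right)} = \left(-6\right) \left(-9\right) \left(-4\right)^{2} \left(-7 - -4\right) = 54 \cdot 16 \left(-7 + 4\right) = 54 \cdot 16 \left(-3\right) = 54 \left(-48\right) = -2592$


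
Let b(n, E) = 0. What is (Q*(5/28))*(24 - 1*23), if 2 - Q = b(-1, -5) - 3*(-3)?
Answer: -5/4 ≈ -1.2500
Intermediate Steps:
Q = -7 (Q = 2 - (0 - 3*(-3)) = 2 - (0 - 1*(-9)) = 2 - (0 + 9) = 2 - 1*9 = 2 - 9 = -7)
(Q*(5/28))*(24 - 1*23) = (-35/28)*(24 - 1*23) = (-35/28)*(24 - 23) = -7*5/28*1 = -5/4*1 = -5/4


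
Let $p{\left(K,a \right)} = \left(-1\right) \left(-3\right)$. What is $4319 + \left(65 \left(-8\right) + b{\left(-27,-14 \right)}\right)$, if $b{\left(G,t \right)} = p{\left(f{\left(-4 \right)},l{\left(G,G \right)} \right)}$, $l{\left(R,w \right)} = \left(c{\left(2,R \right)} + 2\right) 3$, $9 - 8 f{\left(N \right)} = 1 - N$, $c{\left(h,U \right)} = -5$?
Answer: $3802$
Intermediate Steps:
$f{\left(N \right)} = 1 + \frac{N}{8}$ ($f{\left(N \right)} = \frac{9}{8} - \frac{1 - N}{8} = \frac{9}{8} + \left(- \frac{1}{8} + \frac{N}{8}\right) = 1 + \frac{N}{8}$)
$l{\left(R,w \right)} = -9$ ($l{\left(R,w \right)} = \left(-5 + 2\right) 3 = \left(-3\right) 3 = -9$)
$p{\left(K,a \right)} = 3$
$b{\left(G,t \right)} = 3$
$4319 + \left(65 \left(-8\right) + b{\left(-27,-14 \right)}\right) = 4319 + \left(65 \left(-8\right) + 3\right) = 4319 + \left(-520 + 3\right) = 4319 - 517 = 3802$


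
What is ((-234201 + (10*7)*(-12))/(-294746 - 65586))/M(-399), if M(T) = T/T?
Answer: 235041/360332 ≈ 0.65229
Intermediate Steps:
M(T) = 1
((-234201 + (10*7)*(-12))/(-294746 - 65586))/M(-399) = ((-234201 + (10*7)*(-12))/(-294746 - 65586))/1 = ((-234201 + 70*(-12))/(-360332))*1 = ((-234201 - 840)*(-1/360332))*1 = -235041*(-1/360332)*1 = (235041/360332)*1 = 235041/360332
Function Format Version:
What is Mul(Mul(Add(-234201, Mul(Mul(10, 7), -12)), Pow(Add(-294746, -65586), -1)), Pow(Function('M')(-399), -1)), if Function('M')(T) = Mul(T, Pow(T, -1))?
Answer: Rational(235041, 360332) ≈ 0.65229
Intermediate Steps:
Function('M')(T) = 1
Mul(Mul(Add(-234201, Mul(Mul(10, 7), -12)), Pow(Add(-294746, -65586), -1)), Pow(Function('M')(-399), -1)) = Mul(Mul(Add(-234201, Mul(Mul(10, 7), -12)), Pow(Add(-294746, -65586), -1)), Pow(1, -1)) = Mul(Mul(Add(-234201, Mul(70, -12)), Pow(-360332, -1)), 1) = Mul(Mul(Add(-234201, -840), Rational(-1, 360332)), 1) = Mul(Mul(-235041, Rational(-1, 360332)), 1) = Mul(Rational(235041, 360332), 1) = Rational(235041, 360332)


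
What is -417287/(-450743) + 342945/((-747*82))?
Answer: -14335506693/3067756858 ≈ -4.6730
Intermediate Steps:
-417287/(-450743) + 342945/((-747*82)) = -417287*(-1/450743) + 342945/(-61254) = 417287/450743 + 342945*(-1/61254) = 417287/450743 - 38105/6806 = -14335506693/3067756858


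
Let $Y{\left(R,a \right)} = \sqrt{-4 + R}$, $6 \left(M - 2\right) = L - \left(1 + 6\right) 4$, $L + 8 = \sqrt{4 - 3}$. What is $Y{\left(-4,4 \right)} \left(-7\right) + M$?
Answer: $- \frac{23}{6} - 14 i \sqrt{2} \approx -3.8333 - 19.799 i$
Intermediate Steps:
$L = -7$ ($L = -8 + \sqrt{4 - 3} = -8 + \sqrt{1} = -8 + 1 = -7$)
$M = - \frac{23}{6}$ ($M = 2 + \frac{-7 - \left(1 + 6\right) 4}{6} = 2 + \frac{-7 - 7 \cdot 4}{6} = 2 + \frac{-7 - 28}{6} = 2 + \frac{1}{6} \left(-35\right) = 2 - \frac{35}{6} = - \frac{23}{6} \approx -3.8333$)
$Y{\left(-4,4 \right)} \left(-7\right) + M = \sqrt{-4 - 4} \left(-7\right) - \frac{23}{6} = \sqrt{-8} \left(-7\right) - \frac{23}{6} = 2 i \sqrt{2} \left(-7\right) - \frac{23}{6} = - 14 i \sqrt{2} - \frac{23}{6} = - \frac{23}{6} - 14 i \sqrt{2}$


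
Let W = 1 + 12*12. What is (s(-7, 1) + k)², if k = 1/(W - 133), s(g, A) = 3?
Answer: 1369/144 ≈ 9.5069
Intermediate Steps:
W = 145 (W = 1 + 144 = 145)
k = 1/12 (k = 1/(145 - 133) = 1/12 ≈ 0.083333)
(s(-7, 1) + k)² = (3 + 1/12)² = (37/12)² = 1369/144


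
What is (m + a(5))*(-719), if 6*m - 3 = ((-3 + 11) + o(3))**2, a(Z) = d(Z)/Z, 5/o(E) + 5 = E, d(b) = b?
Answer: -112883/24 ≈ -4703.5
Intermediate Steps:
o(E) = 5/(-5 + E)
a(Z) = 1 (a(Z) = Z/Z = 1)
m = 133/24 (m = 1/2 + ((-3 + 11) + 5/(-5 + 3))**2/6 = 1/2 + (8 + 5/(-2))**2/6 = 1/2 + (8 + 5*(-1/2))**2/6 = 1/2 + (8 - 5/2)**2/6 = 1/2 + (11/2)**2/6 = 1/2 + (1/6)*(121/4) = 1/2 + 121/24 = 133/24 ≈ 5.5417)
(m + a(5))*(-719) = (133/24 + 1)*(-719) = (157/24)*(-719) = -112883/24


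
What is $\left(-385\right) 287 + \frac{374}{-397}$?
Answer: $- \frac{43866889}{397} \approx -1.105 \cdot 10^{5}$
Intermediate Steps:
$\left(-385\right) 287 + \frac{374}{-397} = -110495 + 374 \left(- \frac{1}{397}\right) = -110495 - \frac{374}{397} = - \frac{43866889}{397}$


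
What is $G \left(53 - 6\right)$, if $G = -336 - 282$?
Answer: $-29046$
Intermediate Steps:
$G = -618$ ($G = -336 - 282 = -618$)
$G \left(53 - 6\right) = - 618 \left(53 - 6\right) = \left(-618\right) 47 = -29046$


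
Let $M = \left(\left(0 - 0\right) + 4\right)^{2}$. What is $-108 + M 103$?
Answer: $1540$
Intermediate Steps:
$M = 16$ ($M = \left(\left(0 + 0\right) + 4\right)^{2} = \left(0 + 4\right)^{2} = 4^{2} = 16$)
$-108 + M 103 = -108 + 16 \cdot 103 = -108 + 1648 = 1540$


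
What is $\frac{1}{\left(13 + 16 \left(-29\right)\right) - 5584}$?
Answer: $- \frac{1}{6035} \approx -0.0001657$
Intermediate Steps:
$\frac{1}{\left(13 + 16 \left(-29\right)\right) - 5584} = \frac{1}{\left(13 - 464\right) - 5584} = \frac{1}{-451 - 5584} = \frac{1}{-6035} = - \frac{1}{6035}$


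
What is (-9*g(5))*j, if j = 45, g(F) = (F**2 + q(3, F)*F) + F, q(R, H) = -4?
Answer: -4050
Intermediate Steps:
g(F) = F**2 - 3*F (g(F) = (F**2 - 4*F) + F = F**2 - 3*F)
(-9*g(5))*j = -45*(-3 + 5)*45 = -45*2*45 = -9*10*45 = -90*45 = -4050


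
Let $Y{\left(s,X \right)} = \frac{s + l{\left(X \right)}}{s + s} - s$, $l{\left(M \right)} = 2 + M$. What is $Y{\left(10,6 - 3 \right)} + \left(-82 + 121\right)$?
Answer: $\frac{119}{4} \approx 29.75$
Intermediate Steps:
$Y{\left(s,X \right)} = - s + \frac{2 + X + s}{2 s}$ ($Y{\left(s,X \right)} = \frac{s + \left(2 + X\right)}{s + s} - s = \frac{2 + X + s}{2 s} - s = - s + \frac{2 + X + s}{2 s}$)
$Y{\left(10,6 - 3 \right)} + \left(-82 + 121\right) = \frac{2 + \left(6 - 3\right) + 10 \left(1 - 20\right)}{2 \cdot 10} + \left(-82 + 121\right) = \frac{1}{2} \cdot \frac{1}{10} \left(2 + \left(6 - 3\right) + 10 \left(1 - 20\right)\right) + 39 = \frac{1}{2} \cdot \frac{1}{10} \left(2 + 3 + 10 \left(-19\right)\right) + 39 = \frac{1}{2} \cdot \frac{1}{10} \left(2 + 3 - 190\right) + 39 = \frac{1}{2} \cdot \frac{1}{10} \left(-185\right) + 39 = - \frac{37}{4} + 39 = \frac{119}{4}$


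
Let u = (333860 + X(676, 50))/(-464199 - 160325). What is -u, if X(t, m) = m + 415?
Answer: 334325/624524 ≈ 0.53533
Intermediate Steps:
X(t, m) = 415 + m
u = -334325/624524 (u = (333860 + (415 + 50))/(-464199 - 160325) = (333860 + 465)/(-624524) = 334325*(-1/624524) = -334325/624524 ≈ -0.53533)
-u = -1*(-334325/624524) = 334325/624524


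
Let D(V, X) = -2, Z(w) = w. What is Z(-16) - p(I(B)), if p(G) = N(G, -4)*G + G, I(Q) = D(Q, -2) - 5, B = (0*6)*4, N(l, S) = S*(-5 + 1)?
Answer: 103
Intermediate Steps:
N(l, S) = -4*S (N(l, S) = S*(-4) = -4*S)
B = 0 (B = 0*4 = 0)
I(Q) = -7 (I(Q) = -2 - 5 = -7)
p(G) = 17*G (p(G) = (-4*(-4))*G + G = 16*G + G = 17*G)
Z(-16) - p(I(B)) = -16 - 17*(-7) = -16 - 1*(-119) = -16 + 119 = 103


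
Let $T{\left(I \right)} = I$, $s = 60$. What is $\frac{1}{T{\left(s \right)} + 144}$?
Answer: $\frac{1}{204} \approx 0.004902$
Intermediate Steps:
$\frac{1}{T{\left(s \right)} + 144} = \frac{1}{60 + 144} = \frac{1}{204}$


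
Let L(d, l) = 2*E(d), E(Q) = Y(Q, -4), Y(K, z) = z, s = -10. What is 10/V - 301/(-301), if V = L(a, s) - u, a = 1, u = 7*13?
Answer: 89/99 ≈ 0.89899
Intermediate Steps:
E(Q) = -4
u = 91
L(d, l) = -8 (L(d, l) = 2*(-4) = -8)
V = -99 (V = -8 - 1*91 = -8 - 91 = -99)
10/V - 301/(-301) = 10/(-99) - 301/(-301) = 10*(-1/99) - 301*(-1/301) = -10/99 + 1 = 89/99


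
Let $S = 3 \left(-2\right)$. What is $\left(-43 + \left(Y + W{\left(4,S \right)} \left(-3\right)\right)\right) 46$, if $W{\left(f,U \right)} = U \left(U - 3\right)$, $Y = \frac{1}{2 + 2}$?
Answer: $- \frac{18837}{2} \approx -9418.5$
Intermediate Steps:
$Y = \frac{1}{4} \approx 0.25$
$S = -6$
$W{\left(f,U \right)} = U \left(-3 + U\right)$
$\left(-43 + \left(Y + W{\left(4,S \right)} \left(-3\right)\right)\right) 46 = \left(-43 + \left(\frac{1}{4} + - 6 \left(-3 - 6\right) \left(-3\right)\right)\right) 46 = \left(-43 + \left(\frac{1}{4} + \left(-6\right) \left(-9\right) \left(-3\right)\right)\right) 46 = \left(-43 + \left(\frac{1}{4} + 54 \left(-3\right)\right)\right) 46 = \left(-43 + \left(\frac{1}{4} - 162\right)\right) 46 = \left(-43 - \frac{647}{4}\right) 46 = \left(- \frac{819}{4}\right) 46 = - \frac{18837}{2}$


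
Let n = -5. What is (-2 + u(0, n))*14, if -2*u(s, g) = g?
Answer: 7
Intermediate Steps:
u(s, g) = -g/2
(-2 + u(0, n))*14 = (-2 - ½*(-5))*14 = (-2 + 5/2)*14 = (½)*14 = 7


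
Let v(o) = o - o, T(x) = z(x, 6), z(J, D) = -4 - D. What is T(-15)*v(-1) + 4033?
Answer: 4033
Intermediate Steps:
T(x) = -10 (T(x) = -4 - 1*6 = -4 - 6 = -10)
v(o) = 0
T(-15)*v(-1) + 4033 = -10*0 + 4033 = 0 + 4033 = 4033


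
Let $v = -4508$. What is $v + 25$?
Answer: $-4483$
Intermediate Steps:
$v + 25 = -4508 + 25 = -4483$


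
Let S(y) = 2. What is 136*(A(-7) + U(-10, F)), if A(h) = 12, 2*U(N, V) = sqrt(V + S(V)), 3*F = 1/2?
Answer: 1632 + 34*sqrt(78)/3 ≈ 1732.1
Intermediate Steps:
F = 1/6 (F = (1/3)/2 = (1/3)*(1/2) = 1/6 ≈ 0.16667)
U(N, V) = sqrt(2 + V)/2 (U(N, V) = sqrt(V + 2)/2 = sqrt(2 + V)/2)
136*(A(-7) + U(-10, F)) = 136*(12 + sqrt(2 + 1/6)/2) = 136*(12 + sqrt(13/6)/2) = 136*(12 + (sqrt(78)/6)/2) = 136*(12 + sqrt(78)/12) = 1632 + 34*sqrt(78)/3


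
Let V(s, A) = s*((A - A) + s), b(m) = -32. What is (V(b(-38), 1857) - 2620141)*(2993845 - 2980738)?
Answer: -34328766519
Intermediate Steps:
V(s, A) = s**2 (V(s, A) = s*(0 + s) = s*s = s**2)
(V(b(-38), 1857) - 2620141)*(2993845 - 2980738) = ((-32)**2 - 2620141)*(2993845 - 2980738) = (1024 - 2620141)*13107 = -2619117*13107 = -34328766519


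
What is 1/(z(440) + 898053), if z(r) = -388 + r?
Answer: 1/898105 ≈ 1.1135e-6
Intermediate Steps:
1/(z(440) + 898053) = 1/((-388 + 440) + 898053) = 1/(52 + 898053) = 1/898105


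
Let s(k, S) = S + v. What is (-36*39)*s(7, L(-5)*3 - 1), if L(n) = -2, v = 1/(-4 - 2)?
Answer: 10062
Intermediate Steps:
v = -⅙ (v = 1/(-6) = -⅙ ≈ -0.16667)
s(k, S) = -⅙ + S (s(k, S) = S - ⅙ = -⅙ + S)
(-36*39)*s(7, L(-5)*3 - 1) = (-36*39)*(-⅙ + (-2*3 - 1)) = -1404*(-⅙ + (-6 - 1)) = -1404*(-⅙ - 7) = -1404*(-43/6) = 10062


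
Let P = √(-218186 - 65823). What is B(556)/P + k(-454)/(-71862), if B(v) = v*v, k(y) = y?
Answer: 227/35931 - 309136*I*√284009/284009 ≈ 0.0063177 - 580.07*I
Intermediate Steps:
B(v) = v²
P = I*√284009 (P = √(-284009) = I*√284009 ≈ 532.92*I)
B(556)/P + k(-454)/(-71862) = 556²/((I*√284009)) - 454/(-71862) = 309136*(-I*√284009/284009) - 454*(-1/71862) = -309136*I*√284009/284009 + 227/35931 = 227/35931 - 309136*I*√284009/284009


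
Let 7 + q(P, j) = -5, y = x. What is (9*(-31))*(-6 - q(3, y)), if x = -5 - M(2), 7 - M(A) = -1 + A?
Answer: -1674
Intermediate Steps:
M(A) = 8 - A (M(A) = 7 - (-1 + A) = 7 + (1 - A) = 8 - A)
x = -11 (x = -5 - (8 - 1*2) = -5 - (8 - 2) = -5 - 1*6 = -5 - 6 = -11)
y = -11
q(P, j) = -12 (q(P, j) = -7 - 5 = -12)
(9*(-31))*(-6 - q(3, y)) = (9*(-31))*(-6 - 1*(-12)) = -279*(-6 + 12) = -279*6 = -1674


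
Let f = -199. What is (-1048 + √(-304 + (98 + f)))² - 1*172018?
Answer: 925881 - 18864*I*√5 ≈ 9.2588e+5 - 42181.0*I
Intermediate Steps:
(-1048 + √(-304 + (98 + f)))² - 1*172018 = (-1048 + √(-304 + (98 - 199)))² - 1*172018 = (-1048 + √(-304 - 101))² - 172018 = (-1048 + √(-405))² - 172018 = (-1048 + 9*I*√5)² - 172018 = -172018 + (-1048 + 9*I*√5)²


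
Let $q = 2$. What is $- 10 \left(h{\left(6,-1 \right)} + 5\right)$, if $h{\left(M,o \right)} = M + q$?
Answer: $-130$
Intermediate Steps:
$h{\left(M,o \right)} = 2 + M$ ($h{\left(M,o \right)} = M + 2 = 2 + M$)
$- 10 \left(h{\left(6,-1 \right)} + 5\right) = - 10 \left(\left(2 + 6\right) + 5\right) = - 10 \left(8 + 5\right) = \left(-10\right) 13 = -130$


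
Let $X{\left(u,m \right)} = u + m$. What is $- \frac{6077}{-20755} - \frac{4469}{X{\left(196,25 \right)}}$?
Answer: $- \frac{91411078}{4586855} \approx -19.929$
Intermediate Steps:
$X{\left(u,m \right)} = m + u$
$- \frac{6077}{-20755} - \frac{4469}{X{\left(196,25 \right)}} = - \frac{6077}{-20755} - \frac{4469}{25 + 196} = \left(-6077\right) \left(- \frac{1}{20755}\right) - \frac{4469}{221} = \frac{6077}{20755} - \frac{4469}{221} = - \frac{91411078}{4586855}$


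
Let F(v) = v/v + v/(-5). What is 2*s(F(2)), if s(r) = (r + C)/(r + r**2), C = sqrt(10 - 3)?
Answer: 5/4 + 25*sqrt(7)/12 ≈ 6.7620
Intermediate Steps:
C = sqrt(7) ≈ 2.6458
F(v) = 1 - v/5 (F(v) = 1 + v*(-1/5) = 1 - v/5)
s(r) = (r + sqrt(7))/(r + r**2)
2*s(F(2)) = 2*(((1 - 1/5*2) + sqrt(7))/((1 - 1/5*2)*(1 + (1 - 1/5*2)))) = 2*(((1 - 2/5) + sqrt(7))/((1 - 2/5)*(1 + (1 - 2/5)))) = 2*((3/5 + sqrt(7))/((3/5)*(1 + 3/5))) = 2*(5*(3/5 + sqrt(7))/(3*(8/5))) = 2*((5/3)*(5/8)*(3/5 + sqrt(7))) = 2*(5/8 + 25*sqrt(7)/24) = 5/4 + 25*sqrt(7)/12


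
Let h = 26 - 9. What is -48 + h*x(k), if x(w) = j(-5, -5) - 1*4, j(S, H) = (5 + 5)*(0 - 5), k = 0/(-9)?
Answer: -966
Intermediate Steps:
h = 17
k = 0 (k = 0*(-1/9) = 0)
j(S, H) = -50 (j(S, H) = 10*(-5) = -50)
x(w) = -54 (x(w) = -50 - 1*4 = -50 - 4 = -54)
-48 + h*x(k) = -48 + 17*(-54) = -48 - 918 = -966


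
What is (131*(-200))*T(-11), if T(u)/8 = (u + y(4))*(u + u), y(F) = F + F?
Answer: -13833600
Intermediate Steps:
y(F) = 2*F
T(u) = 16*u*(8 + u) (T(u) = 8*((u + 2*4)*(u + u)) = 8*((u + 8)*(2*u)) = 8*((8 + u)*(2*u)) = 8*(2*u*(8 + u)) = 16*u*(8 + u))
(131*(-200))*T(-11) = (131*(-200))*(16*(-11)*(8 - 11)) = -419200*(-11)*(-3) = -26200*528 = -13833600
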